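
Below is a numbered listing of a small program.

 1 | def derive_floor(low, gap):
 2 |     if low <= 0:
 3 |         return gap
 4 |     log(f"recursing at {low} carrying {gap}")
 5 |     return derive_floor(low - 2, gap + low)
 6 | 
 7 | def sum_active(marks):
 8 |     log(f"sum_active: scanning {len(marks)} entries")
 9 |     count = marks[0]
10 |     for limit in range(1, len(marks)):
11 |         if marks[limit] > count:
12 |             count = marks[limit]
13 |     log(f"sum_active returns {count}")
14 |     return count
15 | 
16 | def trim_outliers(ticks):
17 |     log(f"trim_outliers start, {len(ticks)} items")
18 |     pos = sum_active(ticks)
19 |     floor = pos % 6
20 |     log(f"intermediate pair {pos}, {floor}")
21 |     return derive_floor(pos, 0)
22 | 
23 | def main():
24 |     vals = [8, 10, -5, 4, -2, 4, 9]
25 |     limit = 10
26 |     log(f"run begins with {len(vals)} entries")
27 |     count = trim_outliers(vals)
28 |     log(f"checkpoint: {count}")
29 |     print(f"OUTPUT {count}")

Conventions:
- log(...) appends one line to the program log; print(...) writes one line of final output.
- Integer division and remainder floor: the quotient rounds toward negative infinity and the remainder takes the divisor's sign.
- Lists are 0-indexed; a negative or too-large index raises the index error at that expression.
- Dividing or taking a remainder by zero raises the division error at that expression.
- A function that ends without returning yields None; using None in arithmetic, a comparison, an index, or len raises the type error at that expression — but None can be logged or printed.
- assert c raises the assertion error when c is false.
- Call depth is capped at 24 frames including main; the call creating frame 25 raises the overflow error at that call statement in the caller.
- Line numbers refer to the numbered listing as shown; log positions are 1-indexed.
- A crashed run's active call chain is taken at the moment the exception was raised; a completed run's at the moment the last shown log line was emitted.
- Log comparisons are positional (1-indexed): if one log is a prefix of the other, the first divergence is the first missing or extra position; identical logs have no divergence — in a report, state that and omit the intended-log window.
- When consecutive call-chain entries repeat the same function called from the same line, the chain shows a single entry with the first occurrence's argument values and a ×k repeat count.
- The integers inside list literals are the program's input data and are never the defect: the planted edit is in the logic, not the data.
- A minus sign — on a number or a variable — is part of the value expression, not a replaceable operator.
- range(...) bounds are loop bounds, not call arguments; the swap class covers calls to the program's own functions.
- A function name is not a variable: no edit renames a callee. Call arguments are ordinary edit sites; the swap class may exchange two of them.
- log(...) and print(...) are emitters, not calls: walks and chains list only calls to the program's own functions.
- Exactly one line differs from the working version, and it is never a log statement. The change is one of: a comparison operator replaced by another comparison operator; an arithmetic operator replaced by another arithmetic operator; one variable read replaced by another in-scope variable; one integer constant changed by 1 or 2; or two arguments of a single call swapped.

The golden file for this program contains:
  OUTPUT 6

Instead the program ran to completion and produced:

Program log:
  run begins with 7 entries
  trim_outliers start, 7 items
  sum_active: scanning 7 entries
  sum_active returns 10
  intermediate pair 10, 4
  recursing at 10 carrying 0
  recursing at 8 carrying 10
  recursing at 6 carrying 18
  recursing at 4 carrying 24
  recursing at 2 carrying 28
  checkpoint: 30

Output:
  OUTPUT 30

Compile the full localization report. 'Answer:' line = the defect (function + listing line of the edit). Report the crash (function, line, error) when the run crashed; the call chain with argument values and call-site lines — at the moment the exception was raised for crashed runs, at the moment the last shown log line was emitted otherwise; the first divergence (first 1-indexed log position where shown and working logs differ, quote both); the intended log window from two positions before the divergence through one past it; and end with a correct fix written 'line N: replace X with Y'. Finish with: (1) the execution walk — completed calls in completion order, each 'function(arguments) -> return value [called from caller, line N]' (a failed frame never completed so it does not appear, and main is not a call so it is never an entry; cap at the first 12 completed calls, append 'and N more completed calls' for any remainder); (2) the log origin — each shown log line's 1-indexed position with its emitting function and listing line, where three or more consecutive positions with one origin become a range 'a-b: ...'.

Answer: the defect is in trim_outliers at line 21.
The tell: The earliest visible damage is log position 6 — 'recursing at 10 carrying 0' rather than the intended 'recursing at 4 carrying 0'.
Call chain: main.
First divergence: at position 6 the run shows 'recursing at 10 carrying 0' where the working version logs 'recursing at 4 carrying 0'.
Intended log window:
  4: sum_active returns 10
  5: intermediate pair 10, 4
  6: recursing at 4 carrying 0
  7: recursing at 2 carrying 4
Execution walk:
  sum_active([8, 10, -5, 4, -2, 4, 9]) -> 10  [called from trim_outliers, line 18]
  derive_floor(0, 30) -> 30  [called from derive_floor, line 5]
  derive_floor(2, 28) -> 30  [called from derive_floor, line 5]
  derive_floor(4, 24) -> 30  [called from derive_floor, line 5]
  derive_floor(6, 18) -> 30  [called from derive_floor, line 5]
  derive_floor(8, 10) -> 30  [called from derive_floor, line 5]
  derive_floor(10, 0) -> 30  [called from trim_outliers, line 21]
  trim_outliers([8, 10, -5, 4, -2, 4, 9]) -> 30  [called from main, line 27]
Log origins:
  1: from main, line 26
  2: from trim_outliers, line 17
  3: from sum_active, line 8
  4: from sum_active, line 13
  5: from trim_outliers, line 20
  6-10: from derive_floor, line 4
  11: from main, line 28
A correct fix: line 21: replace `pos` with `floor`.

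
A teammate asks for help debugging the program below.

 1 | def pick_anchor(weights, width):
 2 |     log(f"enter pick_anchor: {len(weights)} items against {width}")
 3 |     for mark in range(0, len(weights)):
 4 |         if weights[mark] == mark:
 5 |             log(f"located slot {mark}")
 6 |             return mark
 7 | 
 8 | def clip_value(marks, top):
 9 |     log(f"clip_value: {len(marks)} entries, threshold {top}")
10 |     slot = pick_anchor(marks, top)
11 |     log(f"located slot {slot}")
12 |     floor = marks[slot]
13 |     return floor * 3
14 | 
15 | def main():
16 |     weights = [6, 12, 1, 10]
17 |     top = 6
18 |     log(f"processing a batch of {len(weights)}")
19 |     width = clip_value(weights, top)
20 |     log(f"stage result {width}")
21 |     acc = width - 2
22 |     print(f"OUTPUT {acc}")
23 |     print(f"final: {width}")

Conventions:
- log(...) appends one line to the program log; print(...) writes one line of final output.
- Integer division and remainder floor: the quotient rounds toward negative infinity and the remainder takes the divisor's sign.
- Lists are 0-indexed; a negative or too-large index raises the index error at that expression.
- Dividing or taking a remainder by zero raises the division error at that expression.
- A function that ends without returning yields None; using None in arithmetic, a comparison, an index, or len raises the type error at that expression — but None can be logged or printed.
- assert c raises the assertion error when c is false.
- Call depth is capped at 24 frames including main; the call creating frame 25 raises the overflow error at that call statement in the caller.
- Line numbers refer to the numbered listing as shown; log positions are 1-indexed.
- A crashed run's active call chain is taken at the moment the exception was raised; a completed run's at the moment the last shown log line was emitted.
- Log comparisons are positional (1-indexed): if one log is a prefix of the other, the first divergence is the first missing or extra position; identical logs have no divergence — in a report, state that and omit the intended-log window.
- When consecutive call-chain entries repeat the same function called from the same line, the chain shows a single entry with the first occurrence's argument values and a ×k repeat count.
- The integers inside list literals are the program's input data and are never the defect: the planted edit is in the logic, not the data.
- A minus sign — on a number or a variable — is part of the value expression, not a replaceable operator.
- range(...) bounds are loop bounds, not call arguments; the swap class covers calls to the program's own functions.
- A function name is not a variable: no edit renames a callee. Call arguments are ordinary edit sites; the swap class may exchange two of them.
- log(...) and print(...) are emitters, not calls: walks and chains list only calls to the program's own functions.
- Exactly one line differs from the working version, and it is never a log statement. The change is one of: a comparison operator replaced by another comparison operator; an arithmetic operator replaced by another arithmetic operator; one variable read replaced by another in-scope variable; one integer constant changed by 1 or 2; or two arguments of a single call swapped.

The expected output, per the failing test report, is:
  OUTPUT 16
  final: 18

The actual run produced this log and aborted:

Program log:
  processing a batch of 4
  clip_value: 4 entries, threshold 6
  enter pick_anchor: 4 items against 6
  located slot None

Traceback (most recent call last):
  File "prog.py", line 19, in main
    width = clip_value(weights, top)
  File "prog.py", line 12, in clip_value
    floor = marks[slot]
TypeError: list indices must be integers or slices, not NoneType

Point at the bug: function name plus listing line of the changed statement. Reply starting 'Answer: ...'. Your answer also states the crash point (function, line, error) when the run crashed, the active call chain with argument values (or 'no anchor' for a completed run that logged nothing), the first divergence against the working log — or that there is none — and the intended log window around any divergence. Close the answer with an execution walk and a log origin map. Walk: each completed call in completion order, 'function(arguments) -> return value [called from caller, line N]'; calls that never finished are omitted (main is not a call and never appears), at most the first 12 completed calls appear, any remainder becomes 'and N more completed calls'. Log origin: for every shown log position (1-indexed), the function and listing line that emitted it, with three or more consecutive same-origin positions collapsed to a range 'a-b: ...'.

Answer: the defect is in pick_anchor at line 4.
Key observation: The log first diverges at position 4: the faulty run prints 'located slot None' where the working version prints 'located slot 0'.
Crash: clip_value, line 12, TypeError.
Call chain: main -> clip_value([6, 12, 1, 10], 6) (called at line 19).
First divergence: position 4 — shown 'located slot None', intended 'located slot 0'.
Intended log window:
  2: clip_value: 4 entries, threshold 6
  3: enter pick_anchor: 4 items against 6
  4: located slot 0
  5: located slot 0
Execution walk:
  pick_anchor([6, 12, 1, 10], 6) -> None  [called from clip_value, line 10]
Log origin:
  1: from main, line 18
  2: from clip_value, line 9
  3: from pick_anchor, line 2
  4: from clip_value, line 11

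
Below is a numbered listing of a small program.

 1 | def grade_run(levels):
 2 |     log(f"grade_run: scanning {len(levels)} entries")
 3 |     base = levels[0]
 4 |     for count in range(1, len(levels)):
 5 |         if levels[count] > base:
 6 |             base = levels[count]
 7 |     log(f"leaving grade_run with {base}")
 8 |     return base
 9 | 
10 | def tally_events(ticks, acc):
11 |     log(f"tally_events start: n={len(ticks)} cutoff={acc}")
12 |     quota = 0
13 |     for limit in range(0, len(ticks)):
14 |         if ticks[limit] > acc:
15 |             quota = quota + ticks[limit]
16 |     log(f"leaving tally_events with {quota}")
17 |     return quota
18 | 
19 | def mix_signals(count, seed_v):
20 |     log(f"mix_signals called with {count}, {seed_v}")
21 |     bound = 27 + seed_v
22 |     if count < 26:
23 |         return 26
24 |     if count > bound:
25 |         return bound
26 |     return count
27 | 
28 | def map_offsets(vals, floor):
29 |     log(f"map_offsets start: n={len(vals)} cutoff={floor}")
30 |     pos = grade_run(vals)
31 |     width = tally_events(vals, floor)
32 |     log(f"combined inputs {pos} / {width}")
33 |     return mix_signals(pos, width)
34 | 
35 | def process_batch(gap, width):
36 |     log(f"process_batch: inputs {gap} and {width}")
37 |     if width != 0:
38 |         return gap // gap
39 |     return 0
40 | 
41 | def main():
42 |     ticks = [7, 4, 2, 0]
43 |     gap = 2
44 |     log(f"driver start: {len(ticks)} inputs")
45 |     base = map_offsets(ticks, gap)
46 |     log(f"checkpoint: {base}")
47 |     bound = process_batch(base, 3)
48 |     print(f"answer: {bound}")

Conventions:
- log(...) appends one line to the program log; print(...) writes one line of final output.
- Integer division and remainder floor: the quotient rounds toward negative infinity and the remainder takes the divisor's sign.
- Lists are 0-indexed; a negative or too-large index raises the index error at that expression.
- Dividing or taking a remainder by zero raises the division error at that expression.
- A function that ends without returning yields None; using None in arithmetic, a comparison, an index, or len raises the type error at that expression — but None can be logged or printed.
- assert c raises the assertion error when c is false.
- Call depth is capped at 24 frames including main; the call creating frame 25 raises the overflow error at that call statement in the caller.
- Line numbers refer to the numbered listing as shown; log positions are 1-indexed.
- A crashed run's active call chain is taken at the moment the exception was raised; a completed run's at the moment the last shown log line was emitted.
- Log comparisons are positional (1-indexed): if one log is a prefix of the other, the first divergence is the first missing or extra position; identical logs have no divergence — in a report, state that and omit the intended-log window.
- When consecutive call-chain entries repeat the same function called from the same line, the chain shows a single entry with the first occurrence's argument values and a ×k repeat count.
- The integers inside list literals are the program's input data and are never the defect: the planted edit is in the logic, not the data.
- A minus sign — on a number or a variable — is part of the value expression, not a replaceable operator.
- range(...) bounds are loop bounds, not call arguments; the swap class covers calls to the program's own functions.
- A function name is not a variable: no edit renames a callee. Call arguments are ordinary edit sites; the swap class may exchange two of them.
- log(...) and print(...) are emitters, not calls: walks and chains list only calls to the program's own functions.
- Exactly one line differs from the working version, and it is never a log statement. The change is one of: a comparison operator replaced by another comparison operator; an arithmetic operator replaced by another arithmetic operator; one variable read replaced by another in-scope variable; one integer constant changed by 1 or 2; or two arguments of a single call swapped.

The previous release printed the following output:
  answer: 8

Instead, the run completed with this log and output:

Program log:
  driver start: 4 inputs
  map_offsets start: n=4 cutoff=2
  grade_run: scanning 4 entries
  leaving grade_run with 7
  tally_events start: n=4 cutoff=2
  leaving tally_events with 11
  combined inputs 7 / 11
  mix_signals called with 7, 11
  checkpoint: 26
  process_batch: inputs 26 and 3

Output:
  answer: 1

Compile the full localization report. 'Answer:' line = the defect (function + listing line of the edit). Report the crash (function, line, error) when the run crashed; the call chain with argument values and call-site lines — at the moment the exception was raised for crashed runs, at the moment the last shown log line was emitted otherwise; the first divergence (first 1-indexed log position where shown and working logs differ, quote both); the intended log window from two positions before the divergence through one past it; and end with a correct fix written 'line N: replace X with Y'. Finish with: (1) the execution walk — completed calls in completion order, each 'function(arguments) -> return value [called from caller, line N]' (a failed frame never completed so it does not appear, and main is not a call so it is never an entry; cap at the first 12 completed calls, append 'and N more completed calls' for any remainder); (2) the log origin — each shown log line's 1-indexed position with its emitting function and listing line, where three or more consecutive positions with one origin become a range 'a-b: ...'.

Answer: the defect is in process_batch at line 38.
Key fact: The two runs log identically and part ways only at the printed values.
Call chain: main -> process_batch(26, 3) (called at line 47).
First divergence: there is none — every log position agrees.
Execution walk:
  grade_run([7, 4, 2, 0]) -> 7  [called from map_offsets, line 30]
  tally_events([7, 4, 2, 0], 2) -> 11  [called from map_offsets, line 31]
  mix_signals(7, 11) -> 26  [called from map_offsets, line 33]
  map_offsets([7, 4, 2, 0], 2) -> 26  [called from main, line 45]
  process_batch(26, 3) -> 1  [called from main, line 47]
Log origin:
  1: logged in main at line 44
  2: logged in map_offsets at line 29
  3: logged in grade_run at line 2
  4: logged in grade_run at line 7
  5: logged in tally_events at line 11
  6: logged in tally_events at line 16
  7: logged in map_offsets at line 32
  8: logged in mix_signals at line 20
  9: logged in main at line 46
  10: logged in process_batch at line 36
A correct fix: line 38: replace `gap // gap` with `gap // width`.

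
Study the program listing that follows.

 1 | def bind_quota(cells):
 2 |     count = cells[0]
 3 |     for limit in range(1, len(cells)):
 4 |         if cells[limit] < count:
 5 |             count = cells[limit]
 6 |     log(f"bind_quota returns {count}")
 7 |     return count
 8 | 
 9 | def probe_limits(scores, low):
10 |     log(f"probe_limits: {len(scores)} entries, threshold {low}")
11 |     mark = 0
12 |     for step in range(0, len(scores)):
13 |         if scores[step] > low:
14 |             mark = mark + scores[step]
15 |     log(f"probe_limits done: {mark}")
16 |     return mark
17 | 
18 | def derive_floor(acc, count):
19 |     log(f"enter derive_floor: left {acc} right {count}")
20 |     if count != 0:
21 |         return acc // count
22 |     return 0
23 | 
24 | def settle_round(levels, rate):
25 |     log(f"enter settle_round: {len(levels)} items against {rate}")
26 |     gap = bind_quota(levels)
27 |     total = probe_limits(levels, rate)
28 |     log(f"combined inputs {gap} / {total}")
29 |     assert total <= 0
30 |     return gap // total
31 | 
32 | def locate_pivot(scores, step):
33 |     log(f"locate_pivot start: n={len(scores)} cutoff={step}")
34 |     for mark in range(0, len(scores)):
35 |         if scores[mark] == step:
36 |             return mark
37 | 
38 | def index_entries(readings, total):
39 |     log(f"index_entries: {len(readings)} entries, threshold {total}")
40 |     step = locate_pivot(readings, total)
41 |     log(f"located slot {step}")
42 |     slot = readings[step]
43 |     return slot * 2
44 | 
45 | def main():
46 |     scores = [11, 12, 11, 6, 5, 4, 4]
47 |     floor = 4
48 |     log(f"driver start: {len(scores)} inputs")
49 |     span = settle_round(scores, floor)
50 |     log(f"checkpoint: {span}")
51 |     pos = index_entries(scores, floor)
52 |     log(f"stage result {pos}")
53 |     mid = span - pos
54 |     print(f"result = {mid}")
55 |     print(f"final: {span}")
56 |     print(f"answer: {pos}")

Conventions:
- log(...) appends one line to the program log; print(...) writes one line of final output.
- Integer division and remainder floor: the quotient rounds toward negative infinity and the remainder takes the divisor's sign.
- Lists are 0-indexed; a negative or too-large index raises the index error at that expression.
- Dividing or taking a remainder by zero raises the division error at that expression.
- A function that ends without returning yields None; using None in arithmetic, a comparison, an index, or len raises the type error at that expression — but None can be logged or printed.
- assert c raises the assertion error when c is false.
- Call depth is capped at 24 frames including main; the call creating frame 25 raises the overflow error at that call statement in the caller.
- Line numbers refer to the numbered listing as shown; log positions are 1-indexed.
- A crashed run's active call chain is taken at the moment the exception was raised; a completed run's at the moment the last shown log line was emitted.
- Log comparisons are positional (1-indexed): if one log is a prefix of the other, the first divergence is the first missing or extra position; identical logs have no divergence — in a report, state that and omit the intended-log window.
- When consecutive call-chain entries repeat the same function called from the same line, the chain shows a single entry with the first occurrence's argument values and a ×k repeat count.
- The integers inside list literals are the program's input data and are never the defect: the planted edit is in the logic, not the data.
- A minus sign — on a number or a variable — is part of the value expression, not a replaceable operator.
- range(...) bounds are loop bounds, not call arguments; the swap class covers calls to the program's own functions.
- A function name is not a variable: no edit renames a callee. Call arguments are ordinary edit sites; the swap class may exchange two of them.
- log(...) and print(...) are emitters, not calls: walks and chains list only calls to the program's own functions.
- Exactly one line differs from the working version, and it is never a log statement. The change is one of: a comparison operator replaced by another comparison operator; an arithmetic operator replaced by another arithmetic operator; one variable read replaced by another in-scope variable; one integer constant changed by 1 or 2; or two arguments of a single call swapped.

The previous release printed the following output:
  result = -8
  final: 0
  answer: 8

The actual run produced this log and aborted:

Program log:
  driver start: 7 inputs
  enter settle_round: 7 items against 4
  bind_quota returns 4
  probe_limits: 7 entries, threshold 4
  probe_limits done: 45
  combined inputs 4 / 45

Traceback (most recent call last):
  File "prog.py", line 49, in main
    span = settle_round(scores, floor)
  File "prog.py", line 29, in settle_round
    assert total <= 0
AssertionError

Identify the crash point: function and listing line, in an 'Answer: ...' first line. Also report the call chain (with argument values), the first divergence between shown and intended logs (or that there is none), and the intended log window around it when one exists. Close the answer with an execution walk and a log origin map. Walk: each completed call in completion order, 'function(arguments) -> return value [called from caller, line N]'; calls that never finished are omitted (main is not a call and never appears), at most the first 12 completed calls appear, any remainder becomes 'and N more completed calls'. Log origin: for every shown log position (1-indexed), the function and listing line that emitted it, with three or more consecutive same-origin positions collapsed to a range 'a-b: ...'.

Answer: the error was raised in settle_round, line 29.
The tell: Only 6 log lines were emitted before the run died; the intended continuation was 'checkpoint: 0'.
Call chain: main -> settle_round([11, 12, 11, 6, 5, 4, 4], 4) (called at line 49).
First divergence: position 7 — after 6 matching lines the faulty run goes silent; intended next line 'checkpoint: 0'.
Intended log window:
  5: probe_limits done: 45
  6: combined inputs 4 / 45
  7: checkpoint: 0
  8: index_entries: 7 entries, threshold 4
Execution walk:
  bind_quota([11, 12, 11, 6, 5, 4, 4]) -> 4  [called from settle_round, line 26]
  probe_limits([11, 12, 11, 6, 5, 4, 4], 4) -> 45  [called from settle_round, line 27]
Origin of each log line:
  1: logged in main at line 48
  2: logged in settle_round at line 25
  3: logged in bind_quota at line 6
  4: logged in probe_limits at line 10
  5: logged in probe_limits at line 15
  6: logged in settle_round at line 28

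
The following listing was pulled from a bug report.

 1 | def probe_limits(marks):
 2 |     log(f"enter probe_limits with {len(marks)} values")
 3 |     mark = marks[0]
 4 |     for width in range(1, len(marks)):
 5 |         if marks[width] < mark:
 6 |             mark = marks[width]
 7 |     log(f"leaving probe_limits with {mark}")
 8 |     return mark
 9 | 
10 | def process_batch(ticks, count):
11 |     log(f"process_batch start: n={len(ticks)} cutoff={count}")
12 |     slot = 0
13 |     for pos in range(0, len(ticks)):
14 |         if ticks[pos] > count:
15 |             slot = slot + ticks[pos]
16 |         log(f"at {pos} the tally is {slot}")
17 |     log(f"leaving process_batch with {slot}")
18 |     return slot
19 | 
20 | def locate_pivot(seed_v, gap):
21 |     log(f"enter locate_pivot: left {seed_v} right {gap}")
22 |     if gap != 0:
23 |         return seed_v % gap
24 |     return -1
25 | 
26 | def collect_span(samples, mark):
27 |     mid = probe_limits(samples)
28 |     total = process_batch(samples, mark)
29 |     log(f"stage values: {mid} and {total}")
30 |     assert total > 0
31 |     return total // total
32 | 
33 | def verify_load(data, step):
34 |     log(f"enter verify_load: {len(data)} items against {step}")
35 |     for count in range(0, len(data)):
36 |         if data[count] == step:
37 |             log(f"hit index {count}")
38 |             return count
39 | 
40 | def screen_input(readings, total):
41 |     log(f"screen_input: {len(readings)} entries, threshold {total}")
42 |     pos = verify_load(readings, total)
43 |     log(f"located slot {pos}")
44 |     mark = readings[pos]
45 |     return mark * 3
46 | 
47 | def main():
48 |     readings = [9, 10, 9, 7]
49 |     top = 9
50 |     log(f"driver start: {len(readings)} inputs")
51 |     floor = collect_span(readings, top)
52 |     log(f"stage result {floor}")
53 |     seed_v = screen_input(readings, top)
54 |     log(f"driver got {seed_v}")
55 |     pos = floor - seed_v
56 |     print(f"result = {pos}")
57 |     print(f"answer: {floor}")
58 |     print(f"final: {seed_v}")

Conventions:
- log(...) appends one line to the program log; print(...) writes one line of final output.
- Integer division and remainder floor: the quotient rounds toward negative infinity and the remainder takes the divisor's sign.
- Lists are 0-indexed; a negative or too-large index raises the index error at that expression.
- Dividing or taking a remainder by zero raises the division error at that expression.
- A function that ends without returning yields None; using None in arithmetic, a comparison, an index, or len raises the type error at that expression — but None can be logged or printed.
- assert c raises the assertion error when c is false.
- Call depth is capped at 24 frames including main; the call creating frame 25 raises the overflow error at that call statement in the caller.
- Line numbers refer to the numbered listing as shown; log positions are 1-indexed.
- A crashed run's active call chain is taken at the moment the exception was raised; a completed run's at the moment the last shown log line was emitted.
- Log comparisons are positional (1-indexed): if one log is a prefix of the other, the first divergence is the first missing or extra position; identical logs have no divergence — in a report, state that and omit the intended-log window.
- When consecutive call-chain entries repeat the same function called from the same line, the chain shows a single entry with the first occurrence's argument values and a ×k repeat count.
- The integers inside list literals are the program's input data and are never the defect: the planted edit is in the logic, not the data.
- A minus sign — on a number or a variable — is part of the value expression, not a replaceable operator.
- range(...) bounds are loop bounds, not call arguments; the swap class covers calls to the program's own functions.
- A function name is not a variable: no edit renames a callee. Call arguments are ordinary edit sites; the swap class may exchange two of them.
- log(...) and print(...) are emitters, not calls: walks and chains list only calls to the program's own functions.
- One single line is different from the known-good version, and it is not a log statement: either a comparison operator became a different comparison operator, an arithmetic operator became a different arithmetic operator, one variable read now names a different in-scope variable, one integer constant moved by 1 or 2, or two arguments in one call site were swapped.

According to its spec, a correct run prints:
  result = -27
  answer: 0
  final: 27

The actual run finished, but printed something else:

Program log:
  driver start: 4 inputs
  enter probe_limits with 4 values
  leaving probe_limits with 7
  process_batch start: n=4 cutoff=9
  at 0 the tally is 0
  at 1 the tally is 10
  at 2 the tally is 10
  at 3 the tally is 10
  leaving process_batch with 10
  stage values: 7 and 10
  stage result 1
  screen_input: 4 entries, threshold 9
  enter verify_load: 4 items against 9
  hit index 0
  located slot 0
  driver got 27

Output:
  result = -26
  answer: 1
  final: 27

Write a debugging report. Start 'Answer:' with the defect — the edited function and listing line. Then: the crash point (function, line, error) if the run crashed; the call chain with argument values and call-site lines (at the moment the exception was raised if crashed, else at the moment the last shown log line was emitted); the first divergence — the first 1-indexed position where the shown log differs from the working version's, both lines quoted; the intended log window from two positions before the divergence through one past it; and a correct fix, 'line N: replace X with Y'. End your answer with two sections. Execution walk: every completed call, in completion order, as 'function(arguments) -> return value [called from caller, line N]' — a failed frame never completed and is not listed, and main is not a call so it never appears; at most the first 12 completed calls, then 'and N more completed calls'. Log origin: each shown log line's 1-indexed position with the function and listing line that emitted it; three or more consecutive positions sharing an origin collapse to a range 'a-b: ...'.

Answer: the defect is in collect_span at line 31.
Key observation: The earliest visible damage is log position 11 — 'stage result 1' rather than the intended 'stage result 0'.
Call chain: main.
First divergence: position 11; shown 'stage result 1' vs intended 'stage result 0'.
Intended log window:
  9: leaving process_batch with 10
  10: stage values: 7 and 10
  11: stage result 0
  12: screen_input: 4 entries, threshold 9
Execution walk:
  probe_limits([9, 10, 9, 7]) -> 7  [called from collect_span, line 27]
  process_batch([9, 10, 9, 7], 9) -> 10  [called from collect_span, line 28]
  collect_span([9, 10, 9, 7], 9) -> 1  [called from main, line 51]
  verify_load([9, 10, 9, 7], 9) -> 0  [called from screen_input, line 42]
  screen_input([9, 10, 9, 7], 9) -> 27  [called from main, line 53]
Log line origins:
  1: emitted by main (line 50)
  2: emitted by probe_limits (line 2)
  3: emitted by probe_limits (line 7)
  4: emitted by process_batch (line 11)
  5-8: emitted by process_batch (line 16)
  9: emitted by process_batch (line 17)
  10: emitted by collect_span (line 29)
  11: emitted by main (line 52)
  12: emitted by screen_input (line 41)
  13: emitted by verify_load (line 34)
  14: emitted by verify_load (line 37)
  15: emitted by screen_input (line 43)
  16: emitted by main (line 54)
A correct fix: line 31: replace `total // total` with `mid // total`.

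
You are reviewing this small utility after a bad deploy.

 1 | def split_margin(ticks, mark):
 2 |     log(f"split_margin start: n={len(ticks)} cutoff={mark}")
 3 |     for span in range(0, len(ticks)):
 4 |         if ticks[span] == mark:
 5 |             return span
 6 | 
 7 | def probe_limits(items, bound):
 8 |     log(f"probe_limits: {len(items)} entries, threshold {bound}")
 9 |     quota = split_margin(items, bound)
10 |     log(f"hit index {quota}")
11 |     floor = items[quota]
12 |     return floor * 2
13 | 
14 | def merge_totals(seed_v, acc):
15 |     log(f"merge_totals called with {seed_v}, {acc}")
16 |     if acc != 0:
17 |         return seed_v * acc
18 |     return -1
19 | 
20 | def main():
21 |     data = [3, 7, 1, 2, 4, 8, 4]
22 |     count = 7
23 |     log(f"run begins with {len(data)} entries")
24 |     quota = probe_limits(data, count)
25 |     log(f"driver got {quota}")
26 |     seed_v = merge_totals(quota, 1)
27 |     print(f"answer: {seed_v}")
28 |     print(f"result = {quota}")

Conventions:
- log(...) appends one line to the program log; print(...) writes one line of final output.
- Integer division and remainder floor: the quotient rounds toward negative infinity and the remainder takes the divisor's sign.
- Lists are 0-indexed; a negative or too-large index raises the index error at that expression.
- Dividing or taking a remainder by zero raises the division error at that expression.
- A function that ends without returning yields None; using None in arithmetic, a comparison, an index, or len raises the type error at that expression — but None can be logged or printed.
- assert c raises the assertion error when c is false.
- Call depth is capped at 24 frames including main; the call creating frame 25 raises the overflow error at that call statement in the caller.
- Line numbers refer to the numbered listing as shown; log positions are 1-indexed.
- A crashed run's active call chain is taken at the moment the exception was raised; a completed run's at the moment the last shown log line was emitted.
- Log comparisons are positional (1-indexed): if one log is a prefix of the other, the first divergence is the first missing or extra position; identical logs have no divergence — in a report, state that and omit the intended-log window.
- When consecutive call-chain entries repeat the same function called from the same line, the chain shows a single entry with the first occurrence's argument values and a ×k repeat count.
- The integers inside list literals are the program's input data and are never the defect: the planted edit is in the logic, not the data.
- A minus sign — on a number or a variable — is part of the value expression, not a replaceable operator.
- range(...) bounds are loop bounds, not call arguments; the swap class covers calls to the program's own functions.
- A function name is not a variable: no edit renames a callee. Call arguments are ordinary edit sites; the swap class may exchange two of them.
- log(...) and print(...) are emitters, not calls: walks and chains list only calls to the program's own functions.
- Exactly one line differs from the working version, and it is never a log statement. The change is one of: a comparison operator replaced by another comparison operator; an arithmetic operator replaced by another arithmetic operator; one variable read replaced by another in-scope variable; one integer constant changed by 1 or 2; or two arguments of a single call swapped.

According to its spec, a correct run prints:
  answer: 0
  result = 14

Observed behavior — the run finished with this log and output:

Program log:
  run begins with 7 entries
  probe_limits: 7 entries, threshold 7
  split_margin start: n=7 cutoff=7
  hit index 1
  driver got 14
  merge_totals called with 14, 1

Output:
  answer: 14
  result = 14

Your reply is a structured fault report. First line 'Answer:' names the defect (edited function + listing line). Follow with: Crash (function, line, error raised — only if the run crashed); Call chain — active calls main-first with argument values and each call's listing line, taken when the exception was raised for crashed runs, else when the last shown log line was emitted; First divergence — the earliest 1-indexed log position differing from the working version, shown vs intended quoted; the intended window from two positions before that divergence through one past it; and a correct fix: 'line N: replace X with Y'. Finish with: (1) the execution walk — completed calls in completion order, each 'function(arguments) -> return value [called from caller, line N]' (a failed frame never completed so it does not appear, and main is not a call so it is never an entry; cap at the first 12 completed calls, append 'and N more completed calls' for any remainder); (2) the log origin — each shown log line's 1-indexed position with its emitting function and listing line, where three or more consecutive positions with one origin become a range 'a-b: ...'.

Answer: the defect is in merge_totals at line 17.
Core observation: No log line changed; the fault shows up purely in the output.
Call chain: main -> merge_totals(14, 1) (called at line 26).
First divergence: there is none — every log position agrees.
Execution walk:
  split_margin([3, 7, 1, 2, 4, 8, 4], 7) -> 1  [called from probe_limits, line 9]
  probe_limits([3, 7, 1, 2, 4, 8, 4], 7) -> 14  [called from main, line 24]
  merge_totals(14, 1) -> 14  [called from main, line 26]
Log origin:
  1: emitted by main (line 23)
  2: emitted by probe_limits (line 8)
  3: emitted by split_margin (line 2)
  4: emitted by probe_limits (line 10)
  5: emitted by main (line 25)
  6: emitted by merge_totals (line 15)
A correct fix: line 17: replace `*` with `%`.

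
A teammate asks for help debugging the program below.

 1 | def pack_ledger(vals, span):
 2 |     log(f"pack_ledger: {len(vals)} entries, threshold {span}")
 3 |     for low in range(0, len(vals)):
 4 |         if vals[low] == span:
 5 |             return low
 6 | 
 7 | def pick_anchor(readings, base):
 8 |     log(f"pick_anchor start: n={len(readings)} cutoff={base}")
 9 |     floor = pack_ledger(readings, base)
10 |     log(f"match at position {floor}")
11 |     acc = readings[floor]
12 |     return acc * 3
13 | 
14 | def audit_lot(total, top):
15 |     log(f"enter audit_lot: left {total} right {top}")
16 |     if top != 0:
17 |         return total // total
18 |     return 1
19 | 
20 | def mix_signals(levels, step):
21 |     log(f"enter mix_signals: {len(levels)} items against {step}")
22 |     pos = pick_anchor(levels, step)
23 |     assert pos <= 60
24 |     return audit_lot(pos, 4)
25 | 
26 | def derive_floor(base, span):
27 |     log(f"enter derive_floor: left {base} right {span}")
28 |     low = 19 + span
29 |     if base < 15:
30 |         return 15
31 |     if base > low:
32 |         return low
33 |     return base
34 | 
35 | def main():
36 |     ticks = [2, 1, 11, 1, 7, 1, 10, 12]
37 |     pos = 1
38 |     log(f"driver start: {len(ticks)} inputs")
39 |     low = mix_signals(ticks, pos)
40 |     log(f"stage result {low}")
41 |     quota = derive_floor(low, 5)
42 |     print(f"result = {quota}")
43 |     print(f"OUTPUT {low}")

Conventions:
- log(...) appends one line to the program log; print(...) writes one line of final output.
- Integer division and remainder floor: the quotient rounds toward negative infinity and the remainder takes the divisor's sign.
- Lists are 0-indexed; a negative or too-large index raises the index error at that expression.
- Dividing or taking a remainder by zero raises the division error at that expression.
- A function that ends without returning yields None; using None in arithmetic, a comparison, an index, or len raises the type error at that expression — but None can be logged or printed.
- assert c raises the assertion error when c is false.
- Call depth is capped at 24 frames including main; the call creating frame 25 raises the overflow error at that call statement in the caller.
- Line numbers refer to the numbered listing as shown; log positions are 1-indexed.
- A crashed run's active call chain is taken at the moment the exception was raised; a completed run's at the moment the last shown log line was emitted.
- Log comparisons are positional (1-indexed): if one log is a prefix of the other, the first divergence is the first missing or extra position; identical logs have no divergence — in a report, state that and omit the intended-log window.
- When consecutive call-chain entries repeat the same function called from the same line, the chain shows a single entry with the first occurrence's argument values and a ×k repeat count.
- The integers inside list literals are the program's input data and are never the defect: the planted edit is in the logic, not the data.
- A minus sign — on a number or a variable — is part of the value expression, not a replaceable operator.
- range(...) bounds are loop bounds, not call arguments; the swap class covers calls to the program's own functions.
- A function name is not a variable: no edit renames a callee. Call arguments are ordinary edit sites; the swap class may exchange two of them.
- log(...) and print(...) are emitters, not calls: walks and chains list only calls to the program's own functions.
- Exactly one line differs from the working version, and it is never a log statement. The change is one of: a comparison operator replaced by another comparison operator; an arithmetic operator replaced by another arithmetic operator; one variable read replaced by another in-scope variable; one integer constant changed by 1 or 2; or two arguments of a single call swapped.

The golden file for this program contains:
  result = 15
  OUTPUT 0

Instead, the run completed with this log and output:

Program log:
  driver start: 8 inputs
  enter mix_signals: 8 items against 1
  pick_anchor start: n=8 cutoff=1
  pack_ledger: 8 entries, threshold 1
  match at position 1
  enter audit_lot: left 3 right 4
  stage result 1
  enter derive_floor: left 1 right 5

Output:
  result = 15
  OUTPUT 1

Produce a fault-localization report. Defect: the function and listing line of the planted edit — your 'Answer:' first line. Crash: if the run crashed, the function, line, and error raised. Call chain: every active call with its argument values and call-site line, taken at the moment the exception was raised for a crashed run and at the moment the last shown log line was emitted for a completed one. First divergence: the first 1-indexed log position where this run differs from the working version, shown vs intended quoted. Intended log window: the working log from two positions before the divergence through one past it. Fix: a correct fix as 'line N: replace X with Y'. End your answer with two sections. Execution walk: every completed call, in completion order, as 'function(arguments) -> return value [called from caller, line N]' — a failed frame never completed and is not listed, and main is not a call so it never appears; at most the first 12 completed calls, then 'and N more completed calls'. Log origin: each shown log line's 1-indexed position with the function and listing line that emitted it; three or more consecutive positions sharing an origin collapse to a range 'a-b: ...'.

Answer: the defect is in audit_lot at line 17.
The tell: Position 7 is the first bad log line: 'stage result 1' should read 'stage result 0'.
Call chain: main -> derive_floor(1, 5) (called at line 41).
First divergence: at position 7 the run shows 'stage result 1' where the working version logs 'stage result 0'.
Intended log window:
  5: match at position 1
  6: enter audit_lot: left 3 right 4
  7: stage result 0
  8: enter derive_floor: left 0 right 5
Execution walk:
  pack_ledger([2, 1, 11, 1, 7, 1, 10, 12], 1) -> 1  [called from pick_anchor, line 9]
  pick_anchor([2, 1, 11, 1, 7, 1, 10, 12], 1) -> 3  [called from mix_signals, line 22]
  audit_lot(3, 4) -> 1  [called from mix_signals, line 24]
  mix_signals([2, 1, 11, 1, 7, 1, 10, 12], 1) -> 1  [called from main, line 39]
  derive_floor(1, 5) -> 15  [called from main, line 41]
Log origin:
  1: emitted by main (line 38)
  2: emitted by mix_signals (line 21)
  3: emitted by pick_anchor (line 8)
  4: emitted by pack_ledger (line 2)
  5: emitted by pick_anchor (line 10)
  6: emitted by audit_lot (line 15)
  7: emitted by main (line 40)
  8: emitted by derive_floor (line 27)
A correct fix: line 17: replace `total // total` with `total // top`.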